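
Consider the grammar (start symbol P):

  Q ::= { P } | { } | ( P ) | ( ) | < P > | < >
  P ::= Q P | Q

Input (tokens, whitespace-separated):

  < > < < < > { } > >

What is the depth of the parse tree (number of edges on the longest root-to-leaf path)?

[P [Q < >] [P [Q < [P [Q < [P [Q < >] [P [Q { }]]] >]] >]]]

8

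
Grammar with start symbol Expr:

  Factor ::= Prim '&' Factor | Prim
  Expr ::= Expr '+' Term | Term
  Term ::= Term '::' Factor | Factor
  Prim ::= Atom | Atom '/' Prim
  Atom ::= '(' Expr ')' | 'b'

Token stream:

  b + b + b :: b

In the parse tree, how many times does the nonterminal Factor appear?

4

[Expr [Expr [Expr [Term [Factor [Prim [Atom b]]]]] + [Term [Factor [Prim [Atom b]]]]] + [Term [Term [Factor [Prim [Atom b]]]] :: [Factor [Prim [Atom b]]]]]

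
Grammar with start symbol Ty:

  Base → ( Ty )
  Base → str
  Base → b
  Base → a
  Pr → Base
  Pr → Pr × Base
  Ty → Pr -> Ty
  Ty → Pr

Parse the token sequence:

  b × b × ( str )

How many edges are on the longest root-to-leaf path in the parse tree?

[Ty [Pr [Pr [Pr [Base b]] × [Base b]] × [Base ( [Ty [Pr [Base str]]] )]]]

6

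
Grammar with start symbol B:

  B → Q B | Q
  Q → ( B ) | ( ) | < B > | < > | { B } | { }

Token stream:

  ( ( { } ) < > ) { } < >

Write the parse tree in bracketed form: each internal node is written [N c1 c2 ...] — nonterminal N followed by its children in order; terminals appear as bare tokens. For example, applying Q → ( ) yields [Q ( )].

B
Q B
( B ) B
( Q B ) B
( ( B ) B ) B
( ( Q ) B ) B
( ( { } ) B ) B
( ( { } ) Q ) B
( ( { } ) < > ) B
( ( { } ) < > ) Q B
( ( { } ) < > ) { } B
( ( { } ) < > ) { } Q
( ( { } ) < > ) { } < >

[B [Q ( [B [Q ( [B [Q { }]] )] [B [Q < >]]] )] [B [Q { }] [B [Q < >]]]]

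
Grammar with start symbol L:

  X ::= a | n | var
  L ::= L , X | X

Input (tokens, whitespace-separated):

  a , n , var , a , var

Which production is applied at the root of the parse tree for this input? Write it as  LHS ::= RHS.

[L [L [L [L [L [X a]] , [X n]] , [X var]] , [X a]] , [X var]]

L ::= L , X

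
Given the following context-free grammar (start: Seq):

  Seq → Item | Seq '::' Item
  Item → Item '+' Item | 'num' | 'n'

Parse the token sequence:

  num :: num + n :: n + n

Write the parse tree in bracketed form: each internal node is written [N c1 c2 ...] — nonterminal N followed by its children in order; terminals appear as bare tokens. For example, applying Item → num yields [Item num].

Seq
Seq :: Item
Seq :: Item :: Item
Item :: Item :: Item
num :: Item :: Item
num :: Item + Item :: Item
num :: num + Item :: Item
num :: num + n :: Item
num :: num + n :: Item + Item
num :: num + n :: n + Item
num :: num + n :: n + n

[Seq [Seq [Seq [Item num]] :: [Item [Item num] + [Item n]]] :: [Item [Item n] + [Item n]]]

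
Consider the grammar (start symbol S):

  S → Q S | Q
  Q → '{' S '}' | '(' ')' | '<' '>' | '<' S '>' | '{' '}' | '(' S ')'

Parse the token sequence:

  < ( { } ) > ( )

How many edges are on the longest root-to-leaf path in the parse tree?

6

[S [Q < [S [Q ( [S [Q { }]] )]] >] [S [Q ( )]]]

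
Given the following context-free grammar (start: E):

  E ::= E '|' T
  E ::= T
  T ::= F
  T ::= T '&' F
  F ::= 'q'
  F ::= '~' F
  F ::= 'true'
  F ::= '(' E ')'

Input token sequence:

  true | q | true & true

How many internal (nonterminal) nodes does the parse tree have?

[E [E [E [T [F true]]] | [T [F q]]] | [T [T [F true]] & [F true]]]

11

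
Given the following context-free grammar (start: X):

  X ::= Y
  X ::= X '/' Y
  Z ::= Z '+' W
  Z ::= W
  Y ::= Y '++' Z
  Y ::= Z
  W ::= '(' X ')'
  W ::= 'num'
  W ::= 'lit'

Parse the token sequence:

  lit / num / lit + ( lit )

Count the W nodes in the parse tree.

[X [X [X [Y [Z [W lit]]]] / [Y [Z [W num]]]] / [Y [Z [Z [W lit]] + [W ( [X [Y [Z [W lit]]]] )]]]]

5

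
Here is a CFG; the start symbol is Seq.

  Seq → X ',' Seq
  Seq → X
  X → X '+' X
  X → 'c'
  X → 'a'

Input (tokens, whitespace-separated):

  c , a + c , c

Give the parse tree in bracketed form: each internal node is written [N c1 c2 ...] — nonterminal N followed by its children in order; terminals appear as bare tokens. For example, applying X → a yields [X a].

Seq
X , Seq
c , Seq
c , X , Seq
c , X + X , Seq
c , a + X , Seq
c , a + c , Seq
c , a + c , X
c , a + c , c

[Seq [X c] , [Seq [X [X a] + [X c]] , [Seq [X c]]]]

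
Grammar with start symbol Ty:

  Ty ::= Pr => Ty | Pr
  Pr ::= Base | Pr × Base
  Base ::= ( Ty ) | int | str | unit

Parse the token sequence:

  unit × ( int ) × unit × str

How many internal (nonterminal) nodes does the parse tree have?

[Ty [Pr [Pr [Pr [Pr [Base unit]] × [Base ( [Ty [Pr [Base int]]] )]] × [Base unit]] × [Base str]]]

12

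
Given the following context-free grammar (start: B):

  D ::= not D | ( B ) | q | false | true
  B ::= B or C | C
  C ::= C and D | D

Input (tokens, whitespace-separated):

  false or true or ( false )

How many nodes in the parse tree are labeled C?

[B [B [B [C [D false]]] or [C [D true]]] or [C [D ( [B [C [D false]]] )]]]

4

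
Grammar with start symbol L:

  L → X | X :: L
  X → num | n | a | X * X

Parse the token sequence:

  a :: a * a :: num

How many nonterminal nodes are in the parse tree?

[L [X a] :: [L [X [X a] * [X a]] :: [L [X num]]]]

8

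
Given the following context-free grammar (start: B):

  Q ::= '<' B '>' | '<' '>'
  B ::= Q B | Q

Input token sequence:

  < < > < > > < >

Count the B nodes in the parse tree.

4

[B [Q < [B [Q < >] [B [Q < >]]] >] [B [Q < >]]]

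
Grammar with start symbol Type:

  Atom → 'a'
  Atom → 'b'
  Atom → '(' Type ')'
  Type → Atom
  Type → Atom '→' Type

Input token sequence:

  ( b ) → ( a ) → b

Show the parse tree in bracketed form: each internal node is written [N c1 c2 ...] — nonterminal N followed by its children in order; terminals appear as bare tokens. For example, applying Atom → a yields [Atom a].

Type
Atom → Type
( Type ) → Type
( Atom ) → Type
( b ) → Type
( b ) → Atom → Type
( b ) → ( Type ) → Type
( b ) → ( Atom ) → Type
( b ) → ( a ) → Type
( b ) → ( a ) → Atom
( b ) → ( a ) → b

[Type [Atom ( [Type [Atom b]] )] → [Type [Atom ( [Type [Atom a]] )] → [Type [Atom b]]]]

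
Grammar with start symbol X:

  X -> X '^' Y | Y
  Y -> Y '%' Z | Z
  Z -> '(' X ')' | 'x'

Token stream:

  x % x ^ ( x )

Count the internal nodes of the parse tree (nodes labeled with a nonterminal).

[X [X [Y [Y [Z x]] % [Z x]]] ^ [Y [Z ( [X [Y [Z x]]] )]]]

11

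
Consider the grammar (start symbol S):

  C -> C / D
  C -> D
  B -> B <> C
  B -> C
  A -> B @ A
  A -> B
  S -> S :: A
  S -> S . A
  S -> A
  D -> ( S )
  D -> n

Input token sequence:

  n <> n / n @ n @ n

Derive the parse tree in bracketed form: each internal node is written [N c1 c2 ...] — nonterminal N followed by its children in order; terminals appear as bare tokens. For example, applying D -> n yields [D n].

S
A
B @ A
B <> C @ A
C <> C @ A
D <> C @ A
n <> C @ A
n <> C / D @ A
n <> D / D @ A
n <> n / D @ A
n <> n / n @ A
n <> n / n @ B @ A
n <> n / n @ C @ A
n <> n / n @ D @ A
n <> n / n @ n @ A
n <> n / n @ n @ B
n <> n / n @ n @ C
n <> n / n @ n @ D
n <> n / n @ n @ n

[S [A [B [B [C [D n]]] <> [C [C [D n]] / [D n]]] @ [A [B [C [D n]]] @ [A [B [C [D n]]]]]]]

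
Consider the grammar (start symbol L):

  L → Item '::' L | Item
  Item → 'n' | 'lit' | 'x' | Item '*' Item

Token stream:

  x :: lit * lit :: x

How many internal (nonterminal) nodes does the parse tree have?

[L [Item x] :: [L [Item [Item lit] * [Item lit]] :: [L [Item x]]]]

8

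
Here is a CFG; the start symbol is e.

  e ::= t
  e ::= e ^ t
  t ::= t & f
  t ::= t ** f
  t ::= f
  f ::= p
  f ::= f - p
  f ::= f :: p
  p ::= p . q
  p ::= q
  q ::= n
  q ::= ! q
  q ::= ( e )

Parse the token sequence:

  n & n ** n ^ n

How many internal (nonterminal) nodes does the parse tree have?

18

[e [e [t [t [t [f [p [q n]]]] & [f [p [q n]]]] ** [f [p [q n]]]]] ^ [t [f [p [q n]]]]]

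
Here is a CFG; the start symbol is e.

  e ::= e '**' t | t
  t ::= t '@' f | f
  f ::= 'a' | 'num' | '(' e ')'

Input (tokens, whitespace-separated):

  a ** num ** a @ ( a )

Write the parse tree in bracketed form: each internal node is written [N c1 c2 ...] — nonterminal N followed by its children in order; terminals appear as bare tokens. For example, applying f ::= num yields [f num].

[e [e [e [t [f a]]] ** [t [f num]]] ** [t [t [f a]] @ [f ( [e [t [f a]]] )]]]

e
e ** t
e ** t ** t
t ** t ** t
f ** t ** t
a ** t ** t
a ** f ** t
a ** num ** t
a ** num ** t @ f
a ** num ** f @ f
a ** num ** a @ f
a ** num ** a @ ( e )
a ** num ** a @ ( t )
a ** num ** a @ ( f )
a ** num ** a @ ( a )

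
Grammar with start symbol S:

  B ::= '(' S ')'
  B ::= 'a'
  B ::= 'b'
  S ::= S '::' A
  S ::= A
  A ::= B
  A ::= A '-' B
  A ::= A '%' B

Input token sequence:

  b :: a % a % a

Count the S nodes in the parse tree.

[S [S [A [B b]]] :: [A [A [A [B a]] % [B a]] % [B a]]]

2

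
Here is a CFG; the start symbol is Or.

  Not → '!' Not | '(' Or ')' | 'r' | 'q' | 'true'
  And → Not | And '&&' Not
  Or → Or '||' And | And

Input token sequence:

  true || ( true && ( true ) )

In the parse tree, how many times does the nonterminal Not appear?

5

[Or [Or [And [Not true]]] || [And [Not ( [Or [And [And [Not true]] && [Not ( [Or [And [Not true]]] )]]] )]]]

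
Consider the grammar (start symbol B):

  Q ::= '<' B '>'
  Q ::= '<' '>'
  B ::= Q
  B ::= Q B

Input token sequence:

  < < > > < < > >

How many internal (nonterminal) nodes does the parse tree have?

[B [Q < [B [Q < >]] >] [B [Q < [B [Q < >]] >]]]

8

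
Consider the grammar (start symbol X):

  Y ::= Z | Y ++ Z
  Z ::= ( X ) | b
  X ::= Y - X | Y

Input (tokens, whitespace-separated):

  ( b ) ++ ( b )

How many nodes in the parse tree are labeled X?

3

[X [Y [Y [Z ( [X [Y [Z b]]] )]] ++ [Z ( [X [Y [Z b]]] )]]]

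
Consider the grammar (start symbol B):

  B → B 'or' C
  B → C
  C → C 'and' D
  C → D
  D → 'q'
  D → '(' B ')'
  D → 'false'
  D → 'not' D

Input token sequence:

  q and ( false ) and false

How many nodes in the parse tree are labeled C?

4

[B [C [C [C [D q]] and [D ( [B [C [D false]]] )]] and [D false]]]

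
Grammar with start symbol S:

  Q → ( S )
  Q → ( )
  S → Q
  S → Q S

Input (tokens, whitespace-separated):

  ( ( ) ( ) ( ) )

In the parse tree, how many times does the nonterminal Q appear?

[S [Q ( [S [Q ( )] [S [Q ( )] [S [Q ( )]]]] )]]

4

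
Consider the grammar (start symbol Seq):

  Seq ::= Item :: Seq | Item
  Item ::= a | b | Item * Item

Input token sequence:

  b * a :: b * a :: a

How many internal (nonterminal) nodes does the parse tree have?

[Seq [Item [Item b] * [Item a]] :: [Seq [Item [Item b] * [Item a]] :: [Seq [Item a]]]]

10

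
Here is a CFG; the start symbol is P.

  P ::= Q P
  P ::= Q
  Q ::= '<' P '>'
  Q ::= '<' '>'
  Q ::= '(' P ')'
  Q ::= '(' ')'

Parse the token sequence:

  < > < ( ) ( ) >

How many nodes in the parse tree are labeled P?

4

[P [Q < >] [P [Q < [P [Q ( )] [P [Q ( )]]] >]]]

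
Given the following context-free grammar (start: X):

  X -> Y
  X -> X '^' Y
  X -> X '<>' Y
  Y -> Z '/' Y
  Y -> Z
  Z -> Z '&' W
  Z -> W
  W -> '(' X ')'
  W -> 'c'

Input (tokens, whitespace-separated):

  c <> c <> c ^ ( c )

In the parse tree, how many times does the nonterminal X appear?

[X [X [X [X [Y [Z [W c]]]] <> [Y [Z [W c]]]] <> [Y [Z [W c]]]] ^ [Y [Z [W ( [X [Y [Z [W c]]]] )]]]]

5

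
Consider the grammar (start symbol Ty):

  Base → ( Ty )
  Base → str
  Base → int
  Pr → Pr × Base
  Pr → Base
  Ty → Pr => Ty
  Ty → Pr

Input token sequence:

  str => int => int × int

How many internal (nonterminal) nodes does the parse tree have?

11

[Ty [Pr [Base str]] => [Ty [Pr [Base int]] => [Ty [Pr [Pr [Base int]] × [Base int]]]]]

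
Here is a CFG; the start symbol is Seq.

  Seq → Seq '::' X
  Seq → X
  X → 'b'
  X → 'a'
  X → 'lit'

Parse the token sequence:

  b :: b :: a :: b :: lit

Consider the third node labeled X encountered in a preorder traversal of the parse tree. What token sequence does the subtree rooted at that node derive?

a

[Seq [Seq [Seq [Seq [Seq [X b]] :: [X b]] :: [X a]] :: [X b]] :: [X lit]]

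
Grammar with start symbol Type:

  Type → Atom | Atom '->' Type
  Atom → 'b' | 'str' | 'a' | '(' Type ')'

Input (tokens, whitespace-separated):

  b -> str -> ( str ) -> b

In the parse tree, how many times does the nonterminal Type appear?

[Type [Atom b] -> [Type [Atom str] -> [Type [Atom ( [Type [Atom str]] )] -> [Type [Atom b]]]]]

5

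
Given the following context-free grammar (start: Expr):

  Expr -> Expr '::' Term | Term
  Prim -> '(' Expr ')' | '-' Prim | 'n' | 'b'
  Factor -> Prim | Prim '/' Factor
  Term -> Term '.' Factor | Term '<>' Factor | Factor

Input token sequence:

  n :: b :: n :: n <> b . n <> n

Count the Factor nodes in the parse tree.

[Expr [Expr [Expr [Expr [Term [Factor [Prim n]]]] :: [Term [Factor [Prim b]]]] :: [Term [Factor [Prim n]]]] :: [Term [Term [Term [Term [Factor [Prim n]]] <> [Factor [Prim b]]] . [Factor [Prim n]]] <> [Factor [Prim n]]]]

7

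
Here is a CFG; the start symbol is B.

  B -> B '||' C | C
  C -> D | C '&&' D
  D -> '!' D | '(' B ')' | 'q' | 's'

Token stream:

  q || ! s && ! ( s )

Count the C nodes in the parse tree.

4

[B [B [C [D q]]] || [C [C [D ! [D s]]] && [D ! [D ( [B [C [D s]]] )]]]]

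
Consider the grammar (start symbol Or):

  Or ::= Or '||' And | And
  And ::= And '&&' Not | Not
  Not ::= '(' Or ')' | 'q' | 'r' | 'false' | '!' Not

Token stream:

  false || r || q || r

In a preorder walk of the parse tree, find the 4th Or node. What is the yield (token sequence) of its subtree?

[Or [Or [Or [Or [And [Not false]]] || [And [Not r]]] || [And [Not q]]] || [And [Not r]]]

false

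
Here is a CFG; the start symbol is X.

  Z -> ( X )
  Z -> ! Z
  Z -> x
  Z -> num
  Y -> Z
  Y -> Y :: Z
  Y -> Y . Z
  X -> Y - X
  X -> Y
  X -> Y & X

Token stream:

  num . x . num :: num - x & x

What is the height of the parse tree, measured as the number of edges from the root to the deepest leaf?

[X [Y [Y [Y [Y [Z num]] . [Z x]] . [Z num]] :: [Z num]] - [X [Y [Z x]] & [X [Y [Z x]]]]]

6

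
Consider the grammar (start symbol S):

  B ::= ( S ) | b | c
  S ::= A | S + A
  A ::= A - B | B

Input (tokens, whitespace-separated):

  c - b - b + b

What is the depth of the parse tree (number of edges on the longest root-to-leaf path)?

[S [S [A [A [A [B c]] - [B b]] - [B b]]] + [A [B b]]]

6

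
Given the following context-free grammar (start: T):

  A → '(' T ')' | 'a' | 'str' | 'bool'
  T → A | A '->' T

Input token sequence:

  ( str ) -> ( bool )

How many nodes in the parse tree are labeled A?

4

[T [A ( [T [A str]] )] -> [T [A ( [T [A bool]] )]]]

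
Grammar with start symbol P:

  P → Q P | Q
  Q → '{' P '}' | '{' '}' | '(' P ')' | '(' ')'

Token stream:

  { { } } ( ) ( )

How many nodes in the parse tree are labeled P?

[P [Q { [P [Q { }]] }] [P [Q ( )] [P [Q ( )]]]]

4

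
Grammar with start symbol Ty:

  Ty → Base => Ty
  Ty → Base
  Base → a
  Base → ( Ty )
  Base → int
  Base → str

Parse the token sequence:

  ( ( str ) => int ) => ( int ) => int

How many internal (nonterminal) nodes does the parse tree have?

[Ty [Base ( [Ty [Base ( [Ty [Base str]] )] => [Ty [Base int]]] )] => [Ty [Base ( [Ty [Base int]] )] => [Ty [Base int]]]]

14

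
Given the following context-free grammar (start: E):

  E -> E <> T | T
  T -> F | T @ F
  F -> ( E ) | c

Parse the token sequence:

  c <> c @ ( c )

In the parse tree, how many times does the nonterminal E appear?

[E [E [T [F c]]] <> [T [T [F c]] @ [F ( [E [T [F c]]] )]]]

3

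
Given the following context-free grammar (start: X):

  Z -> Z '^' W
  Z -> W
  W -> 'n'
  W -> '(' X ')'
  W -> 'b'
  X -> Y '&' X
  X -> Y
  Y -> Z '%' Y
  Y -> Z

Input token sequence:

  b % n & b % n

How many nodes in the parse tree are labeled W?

[X [Y [Z [W b]] % [Y [Z [W n]]]] & [X [Y [Z [W b]] % [Y [Z [W n]]]]]]

4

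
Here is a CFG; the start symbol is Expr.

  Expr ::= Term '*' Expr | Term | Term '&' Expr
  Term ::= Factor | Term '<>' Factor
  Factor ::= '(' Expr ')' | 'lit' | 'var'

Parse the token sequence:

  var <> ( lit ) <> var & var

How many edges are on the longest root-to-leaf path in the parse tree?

7

[Expr [Term [Term [Term [Factor var]] <> [Factor ( [Expr [Term [Factor lit]]] )]] <> [Factor var]] & [Expr [Term [Factor var]]]]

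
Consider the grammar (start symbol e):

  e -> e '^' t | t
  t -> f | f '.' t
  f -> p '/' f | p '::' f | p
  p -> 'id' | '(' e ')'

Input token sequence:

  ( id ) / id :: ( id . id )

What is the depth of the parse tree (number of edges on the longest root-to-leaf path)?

11

[e [t [f [p ( [e [t [f [p id]]]] )] / [f [p id] :: [f [p ( [e [t [f [p id]] . [t [f [p id]]]]] )]]]]]]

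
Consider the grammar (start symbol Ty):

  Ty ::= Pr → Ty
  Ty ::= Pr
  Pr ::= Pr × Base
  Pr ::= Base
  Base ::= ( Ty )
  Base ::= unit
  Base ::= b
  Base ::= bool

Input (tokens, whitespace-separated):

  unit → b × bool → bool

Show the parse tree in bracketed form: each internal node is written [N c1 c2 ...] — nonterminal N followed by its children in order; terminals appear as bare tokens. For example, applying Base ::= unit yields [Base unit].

Ty
Pr → Ty
Base → Ty
unit → Ty
unit → Pr → Ty
unit → Pr × Base → Ty
unit → Base × Base → Ty
unit → b × Base → Ty
unit → b × bool → Ty
unit → b × bool → Pr
unit → b × bool → Base
unit → b × bool → bool

[Ty [Pr [Base unit]] → [Ty [Pr [Pr [Base b]] × [Base bool]] → [Ty [Pr [Base bool]]]]]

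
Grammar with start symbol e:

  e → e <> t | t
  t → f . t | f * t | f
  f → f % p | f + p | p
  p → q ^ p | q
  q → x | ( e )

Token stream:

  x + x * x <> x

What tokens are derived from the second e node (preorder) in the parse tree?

[e [e [t [f [f [p [q x]]] + [p [q x]]] * [t [f [p [q x]]]]]] <> [t [f [p [q x]]]]]

x + x * x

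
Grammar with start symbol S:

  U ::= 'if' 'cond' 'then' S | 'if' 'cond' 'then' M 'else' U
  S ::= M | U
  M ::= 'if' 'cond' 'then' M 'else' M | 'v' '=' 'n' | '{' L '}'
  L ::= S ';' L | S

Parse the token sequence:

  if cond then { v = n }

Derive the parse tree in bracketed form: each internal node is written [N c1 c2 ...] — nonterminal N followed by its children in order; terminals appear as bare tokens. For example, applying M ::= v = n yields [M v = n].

[S [U if cond then [S [M { [L [S [M v = n]]] }]]]]

S
U
if cond then S
if cond then M
if cond then { L }
if cond then { S }
if cond then { M }
if cond then { v = n }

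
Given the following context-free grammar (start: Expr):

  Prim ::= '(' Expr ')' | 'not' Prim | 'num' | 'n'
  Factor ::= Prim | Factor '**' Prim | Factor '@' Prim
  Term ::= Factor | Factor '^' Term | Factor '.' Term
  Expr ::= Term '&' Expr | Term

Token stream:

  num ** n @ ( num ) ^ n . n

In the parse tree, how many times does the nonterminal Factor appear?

6

[Expr [Term [Factor [Factor [Factor [Prim num]] ** [Prim n]] @ [Prim ( [Expr [Term [Factor [Prim num]]]] )]] ^ [Term [Factor [Prim n]] . [Term [Factor [Prim n]]]]]]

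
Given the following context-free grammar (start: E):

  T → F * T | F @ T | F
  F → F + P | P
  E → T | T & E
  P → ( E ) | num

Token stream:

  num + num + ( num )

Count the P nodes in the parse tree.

[E [T [F [F [F [P num]] + [P num]] + [P ( [E [T [F [P num]]]] )]]]]

4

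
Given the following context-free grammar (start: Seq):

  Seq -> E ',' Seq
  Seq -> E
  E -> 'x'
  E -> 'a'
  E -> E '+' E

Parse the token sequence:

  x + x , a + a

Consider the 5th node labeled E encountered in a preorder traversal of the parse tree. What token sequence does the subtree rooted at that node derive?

a

[Seq [E [E x] + [E x]] , [Seq [E [E a] + [E a]]]]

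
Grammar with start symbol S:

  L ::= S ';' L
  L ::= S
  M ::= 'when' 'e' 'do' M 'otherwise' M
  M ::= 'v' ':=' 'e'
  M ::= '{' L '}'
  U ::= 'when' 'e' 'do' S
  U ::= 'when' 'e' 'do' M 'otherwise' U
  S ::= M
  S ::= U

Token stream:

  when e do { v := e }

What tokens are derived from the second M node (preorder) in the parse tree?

[S [U when e do [S [M { [L [S [M v := e]]] }]]]]

v := e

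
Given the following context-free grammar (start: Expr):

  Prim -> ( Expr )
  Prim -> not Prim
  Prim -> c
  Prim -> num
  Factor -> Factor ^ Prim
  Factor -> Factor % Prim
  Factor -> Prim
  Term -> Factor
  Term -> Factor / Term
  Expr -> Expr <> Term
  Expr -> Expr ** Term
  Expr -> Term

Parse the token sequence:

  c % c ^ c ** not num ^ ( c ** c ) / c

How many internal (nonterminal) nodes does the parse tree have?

26

[Expr [Expr [Term [Factor [Factor [Factor [Prim c]] % [Prim c]] ^ [Prim c]]]] ** [Term [Factor [Factor [Prim not [Prim num]]] ^ [Prim ( [Expr [Expr [Term [Factor [Prim c]]]] ** [Term [Factor [Prim c]]]] )]] / [Term [Factor [Prim c]]]]]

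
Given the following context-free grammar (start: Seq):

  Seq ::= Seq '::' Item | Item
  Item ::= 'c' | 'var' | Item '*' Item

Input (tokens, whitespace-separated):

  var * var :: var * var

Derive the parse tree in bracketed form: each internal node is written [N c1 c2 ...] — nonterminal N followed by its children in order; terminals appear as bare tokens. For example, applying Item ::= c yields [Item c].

[Seq [Seq [Item [Item var] * [Item var]]] :: [Item [Item var] * [Item var]]]

Seq
Seq :: Item
Item :: Item
Item * Item :: Item
var * Item :: Item
var * var :: Item
var * var :: Item * Item
var * var :: var * Item
var * var :: var * var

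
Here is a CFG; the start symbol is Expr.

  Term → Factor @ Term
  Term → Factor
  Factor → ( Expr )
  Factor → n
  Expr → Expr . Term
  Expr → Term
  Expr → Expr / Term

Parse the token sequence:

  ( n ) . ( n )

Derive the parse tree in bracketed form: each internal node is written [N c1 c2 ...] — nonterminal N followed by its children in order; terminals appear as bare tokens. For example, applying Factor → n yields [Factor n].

[Expr [Expr [Term [Factor ( [Expr [Term [Factor n]]] )]]] . [Term [Factor ( [Expr [Term [Factor n]]] )]]]

Expr
Expr . Term
Term . Term
Factor . Term
( Expr ) . Term
( Term ) . Term
( Factor ) . Term
( n ) . Term
( n ) . Factor
( n ) . ( Expr )
( n ) . ( Term )
( n ) . ( Factor )
( n ) . ( n )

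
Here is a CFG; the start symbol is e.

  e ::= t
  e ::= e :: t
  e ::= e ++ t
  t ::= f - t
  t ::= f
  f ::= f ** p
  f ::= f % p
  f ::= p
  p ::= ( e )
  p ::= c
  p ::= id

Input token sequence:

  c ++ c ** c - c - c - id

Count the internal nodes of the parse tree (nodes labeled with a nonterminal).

[e [e [t [f [p c]]]] ++ [t [f [f [p c]] ** [p c]] - [t [f [p c]] - [t [f [p c]] - [t [f [p id]]]]]]]

19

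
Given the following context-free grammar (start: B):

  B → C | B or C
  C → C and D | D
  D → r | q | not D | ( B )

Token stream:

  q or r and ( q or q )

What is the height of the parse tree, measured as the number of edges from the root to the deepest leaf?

[B [B [C [D q]]] or [C [C [D r]] and [D ( [B [B [C [D q]]] or [C [D q]]] )]]]

7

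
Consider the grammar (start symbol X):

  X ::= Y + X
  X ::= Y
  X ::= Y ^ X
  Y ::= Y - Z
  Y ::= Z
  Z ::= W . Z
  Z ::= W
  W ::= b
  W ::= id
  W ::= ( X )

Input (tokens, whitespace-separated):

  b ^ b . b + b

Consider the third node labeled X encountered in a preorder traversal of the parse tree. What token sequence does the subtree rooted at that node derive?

b

[X [Y [Z [W b]]] ^ [X [Y [Z [W b] . [Z [W b]]]] + [X [Y [Z [W b]]]]]]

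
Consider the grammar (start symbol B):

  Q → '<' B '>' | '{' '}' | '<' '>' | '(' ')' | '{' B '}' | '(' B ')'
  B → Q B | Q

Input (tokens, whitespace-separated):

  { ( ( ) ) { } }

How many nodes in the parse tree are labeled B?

4

[B [Q { [B [Q ( [B [Q ( )]] )] [B [Q { }]]] }]]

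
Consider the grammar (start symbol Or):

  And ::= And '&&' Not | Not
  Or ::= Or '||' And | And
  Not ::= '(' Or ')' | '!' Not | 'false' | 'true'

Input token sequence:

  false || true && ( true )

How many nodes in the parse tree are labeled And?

4

[Or [Or [And [Not false]]] || [And [And [Not true]] && [Not ( [Or [And [Not true]]] )]]]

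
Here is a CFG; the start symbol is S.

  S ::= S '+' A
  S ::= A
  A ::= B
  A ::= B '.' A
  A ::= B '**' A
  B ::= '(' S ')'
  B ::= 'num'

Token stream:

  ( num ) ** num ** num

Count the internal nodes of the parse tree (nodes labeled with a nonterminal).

10

[S [A [B ( [S [A [B num]]] )] ** [A [B num] ** [A [B num]]]]]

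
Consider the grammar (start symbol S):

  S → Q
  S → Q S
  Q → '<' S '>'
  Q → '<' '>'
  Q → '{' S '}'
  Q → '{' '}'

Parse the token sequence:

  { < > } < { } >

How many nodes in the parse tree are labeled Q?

4

[S [Q { [S [Q < >]] }] [S [Q < [S [Q { }]] >]]]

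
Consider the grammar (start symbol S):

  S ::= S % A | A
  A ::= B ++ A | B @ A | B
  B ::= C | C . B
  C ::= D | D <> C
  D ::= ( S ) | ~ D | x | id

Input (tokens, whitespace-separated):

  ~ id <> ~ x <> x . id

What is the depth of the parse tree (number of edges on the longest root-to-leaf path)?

7

[S [A [B [C [D ~ [D id]] <> [C [D ~ [D x]] <> [C [D x]]]] . [B [C [D id]]]]]]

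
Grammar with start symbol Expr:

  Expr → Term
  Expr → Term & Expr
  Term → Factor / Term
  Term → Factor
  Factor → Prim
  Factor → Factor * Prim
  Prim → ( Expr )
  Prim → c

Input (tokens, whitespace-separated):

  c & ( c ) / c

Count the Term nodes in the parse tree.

[Expr [Term [Factor [Prim c]]] & [Expr [Term [Factor [Prim ( [Expr [Term [Factor [Prim c]]]] )]] / [Term [Factor [Prim c]]]]]]

4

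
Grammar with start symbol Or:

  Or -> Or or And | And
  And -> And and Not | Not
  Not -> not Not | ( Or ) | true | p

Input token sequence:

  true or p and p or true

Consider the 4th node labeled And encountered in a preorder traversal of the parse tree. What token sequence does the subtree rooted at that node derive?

[Or [Or [Or [And [Not true]]] or [And [And [Not p]] and [Not p]]] or [And [Not true]]]

true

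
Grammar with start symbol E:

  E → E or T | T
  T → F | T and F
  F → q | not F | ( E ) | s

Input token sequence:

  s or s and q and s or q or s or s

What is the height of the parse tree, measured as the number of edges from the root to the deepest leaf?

8

[E [E [E [E [E [T [F s]]] or [T [T [T [F s]] and [F q]] and [F s]]] or [T [F q]]] or [T [F s]]] or [T [F s]]]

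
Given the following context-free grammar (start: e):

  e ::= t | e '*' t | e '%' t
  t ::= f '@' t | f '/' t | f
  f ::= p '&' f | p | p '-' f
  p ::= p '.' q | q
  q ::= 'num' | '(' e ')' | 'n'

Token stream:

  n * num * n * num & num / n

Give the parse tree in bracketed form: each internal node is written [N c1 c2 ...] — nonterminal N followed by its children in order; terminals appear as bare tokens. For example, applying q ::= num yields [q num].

[e [e [e [e [t [f [p [q n]]]]] * [t [f [p [q num]]]]] * [t [f [p [q n]]]]] * [t [f [p [q num]] & [f [p [q num]]]] / [t [f [p [q n]]]]]]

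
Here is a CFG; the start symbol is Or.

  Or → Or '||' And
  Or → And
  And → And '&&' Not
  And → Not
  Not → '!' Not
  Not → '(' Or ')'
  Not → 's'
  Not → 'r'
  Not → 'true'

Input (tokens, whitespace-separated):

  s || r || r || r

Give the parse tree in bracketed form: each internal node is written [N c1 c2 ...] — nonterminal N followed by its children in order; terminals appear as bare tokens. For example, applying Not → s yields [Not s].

Or
Or || And
Or || And || And
Or || And || And || And
And || And || And || And
Not || And || And || And
s || And || And || And
s || Not || And || And
s || r || And || And
s || r || Not || And
s || r || r || And
s || r || r || Not
s || r || r || r

[Or [Or [Or [Or [And [Not s]]] || [And [Not r]]] || [And [Not r]]] || [And [Not r]]]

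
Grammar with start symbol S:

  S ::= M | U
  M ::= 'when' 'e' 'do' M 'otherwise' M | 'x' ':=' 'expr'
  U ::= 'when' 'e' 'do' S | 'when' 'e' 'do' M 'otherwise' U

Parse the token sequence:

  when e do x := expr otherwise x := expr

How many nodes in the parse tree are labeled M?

3

[S [M when e do [M x := expr] otherwise [M x := expr]]]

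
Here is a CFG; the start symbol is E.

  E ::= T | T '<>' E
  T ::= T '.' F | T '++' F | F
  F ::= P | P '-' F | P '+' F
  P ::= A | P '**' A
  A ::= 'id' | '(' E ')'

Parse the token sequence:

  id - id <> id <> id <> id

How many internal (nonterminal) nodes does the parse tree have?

[E [T [F [P [A id]] - [F [P [A id]]]]] <> [E [T [F [P [A id]]]] <> [E [T [F [P [A id]]]] <> [E [T [F [P [A id]]]]]]]]

23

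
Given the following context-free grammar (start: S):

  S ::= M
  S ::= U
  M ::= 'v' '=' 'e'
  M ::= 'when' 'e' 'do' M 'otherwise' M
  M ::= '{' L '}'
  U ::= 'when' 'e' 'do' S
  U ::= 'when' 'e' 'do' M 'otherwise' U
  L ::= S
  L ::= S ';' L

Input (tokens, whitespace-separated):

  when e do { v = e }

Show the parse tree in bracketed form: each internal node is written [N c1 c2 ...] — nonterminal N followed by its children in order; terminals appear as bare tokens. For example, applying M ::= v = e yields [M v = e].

S
U
when e do S
when e do M
when e do { L }
when e do { S }
when e do { M }
when e do { v = e }

[S [U when e do [S [M { [L [S [M v = e]]] }]]]]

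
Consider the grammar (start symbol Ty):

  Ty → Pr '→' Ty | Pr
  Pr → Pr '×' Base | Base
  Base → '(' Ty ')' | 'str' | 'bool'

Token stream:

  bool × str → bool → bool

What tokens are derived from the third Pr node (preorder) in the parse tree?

bool

[Ty [Pr [Pr [Base bool]] × [Base str]] → [Ty [Pr [Base bool]] → [Ty [Pr [Base bool]]]]]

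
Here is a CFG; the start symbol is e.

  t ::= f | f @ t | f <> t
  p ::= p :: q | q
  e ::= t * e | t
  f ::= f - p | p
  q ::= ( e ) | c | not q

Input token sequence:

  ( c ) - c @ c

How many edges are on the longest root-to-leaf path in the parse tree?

[e [t [f [f [p [q ( [e [t [f [p [q c]]]]] )]]] - [p [q c]]] @ [t [f [p [q c]]]]]]

11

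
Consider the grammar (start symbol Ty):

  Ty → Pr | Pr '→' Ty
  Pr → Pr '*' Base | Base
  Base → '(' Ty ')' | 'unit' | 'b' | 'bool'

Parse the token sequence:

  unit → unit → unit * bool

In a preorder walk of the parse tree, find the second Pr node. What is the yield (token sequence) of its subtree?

unit

[Ty [Pr [Base unit]] → [Ty [Pr [Base unit]] → [Ty [Pr [Pr [Base unit]] * [Base bool]]]]]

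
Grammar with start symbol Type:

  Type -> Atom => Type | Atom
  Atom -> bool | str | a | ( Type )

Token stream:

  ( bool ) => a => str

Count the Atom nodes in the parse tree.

[Type [Atom ( [Type [Atom bool]] )] => [Type [Atom a] => [Type [Atom str]]]]

4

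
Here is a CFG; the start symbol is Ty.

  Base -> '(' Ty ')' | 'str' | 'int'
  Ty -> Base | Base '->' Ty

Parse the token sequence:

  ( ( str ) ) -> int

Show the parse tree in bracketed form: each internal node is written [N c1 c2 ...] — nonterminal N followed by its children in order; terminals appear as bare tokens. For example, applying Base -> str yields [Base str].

Ty
Base -> Ty
( Ty ) -> Ty
( Base ) -> Ty
( ( Ty ) ) -> Ty
( ( Base ) ) -> Ty
( ( str ) ) -> Ty
( ( str ) ) -> Base
( ( str ) ) -> int

[Ty [Base ( [Ty [Base ( [Ty [Base str]] )]] )] -> [Ty [Base int]]]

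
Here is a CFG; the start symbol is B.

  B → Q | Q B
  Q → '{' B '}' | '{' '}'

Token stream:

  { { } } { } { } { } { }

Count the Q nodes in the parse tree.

[B [Q { [B [Q { }]] }] [B [Q { }] [B [Q { }] [B [Q { }] [B [Q { }]]]]]]

6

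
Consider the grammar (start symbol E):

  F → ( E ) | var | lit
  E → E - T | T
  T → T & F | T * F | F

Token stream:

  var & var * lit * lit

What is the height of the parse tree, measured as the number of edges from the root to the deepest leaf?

6

[E [T [T [T [T [F var]] & [F var]] * [F lit]] * [F lit]]]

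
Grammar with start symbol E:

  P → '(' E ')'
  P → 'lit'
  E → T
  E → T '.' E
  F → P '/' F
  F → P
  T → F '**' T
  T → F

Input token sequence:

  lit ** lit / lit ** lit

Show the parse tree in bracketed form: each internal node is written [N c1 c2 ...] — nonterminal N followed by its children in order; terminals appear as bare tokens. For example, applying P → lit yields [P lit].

[E [T [F [P lit]] ** [T [F [P lit] / [F [P lit]]] ** [T [F [P lit]]]]]]

E
T
F ** T
P ** T
lit ** T
lit ** F ** T
lit ** P / F ** T
lit ** lit / F ** T
lit ** lit / P ** T
lit ** lit / lit ** T
lit ** lit / lit ** F
lit ** lit / lit ** P
lit ** lit / lit ** lit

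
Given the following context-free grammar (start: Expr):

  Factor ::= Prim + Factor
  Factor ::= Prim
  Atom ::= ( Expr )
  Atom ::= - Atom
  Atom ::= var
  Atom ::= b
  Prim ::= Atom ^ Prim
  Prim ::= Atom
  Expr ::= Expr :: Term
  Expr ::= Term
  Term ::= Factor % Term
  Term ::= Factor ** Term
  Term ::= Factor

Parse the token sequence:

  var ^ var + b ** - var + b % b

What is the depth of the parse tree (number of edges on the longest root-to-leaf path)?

7

[Expr [Term [Factor [Prim [Atom var] ^ [Prim [Atom var]]] + [Factor [Prim [Atom b]]]] ** [Term [Factor [Prim [Atom - [Atom var]]] + [Factor [Prim [Atom b]]]] % [Term [Factor [Prim [Atom b]]]]]]]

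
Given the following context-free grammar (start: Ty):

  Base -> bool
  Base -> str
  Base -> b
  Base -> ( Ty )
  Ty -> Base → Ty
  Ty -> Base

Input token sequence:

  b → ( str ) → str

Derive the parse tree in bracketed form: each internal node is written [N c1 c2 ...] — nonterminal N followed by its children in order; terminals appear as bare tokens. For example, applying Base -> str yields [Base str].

Ty
Base → Ty
b → Ty
b → Base → Ty
b → ( Ty ) → Ty
b → ( Base ) → Ty
b → ( str ) → Ty
b → ( str ) → Base
b → ( str ) → str

[Ty [Base b] → [Ty [Base ( [Ty [Base str]] )] → [Ty [Base str]]]]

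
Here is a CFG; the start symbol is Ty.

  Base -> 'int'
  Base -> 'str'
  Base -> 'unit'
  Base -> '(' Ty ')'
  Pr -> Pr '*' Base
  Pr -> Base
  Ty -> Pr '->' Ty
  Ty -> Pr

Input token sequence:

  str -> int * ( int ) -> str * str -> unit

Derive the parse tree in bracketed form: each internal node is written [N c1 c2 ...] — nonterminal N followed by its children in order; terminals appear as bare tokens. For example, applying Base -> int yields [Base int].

[Ty [Pr [Base str]] -> [Ty [Pr [Pr [Base int]] * [Base ( [Ty [Pr [Base int]]] )]] -> [Ty [Pr [Pr [Base str]] * [Base str]] -> [Ty [Pr [Base unit]]]]]]

Ty
Pr -> Ty
Base -> Ty
str -> Ty
str -> Pr -> Ty
str -> Pr * Base -> Ty
str -> Base * Base -> Ty
str -> int * Base -> Ty
str -> int * ( Ty ) -> Ty
str -> int * ( Pr ) -> Ty
str -> int * ( Base ) -> Ty
str -> int * ( int ) -> Ty
str -> int * ( int ) -> Pr -> Ty
str -> int * ( int ) -> Pr * Base -> Ty
str -> int * ( int ) -> Base * Base -> Ty
str -> int * ( int ) -> str * Base -> Ty
str -> int * ( int ) -> str * str -> Ty
str -> int * ( int ) -> str * str -> Pr
str -> int * ( int ) -> str * str -> Base
str -> int * ( int ) -> str * str -> unit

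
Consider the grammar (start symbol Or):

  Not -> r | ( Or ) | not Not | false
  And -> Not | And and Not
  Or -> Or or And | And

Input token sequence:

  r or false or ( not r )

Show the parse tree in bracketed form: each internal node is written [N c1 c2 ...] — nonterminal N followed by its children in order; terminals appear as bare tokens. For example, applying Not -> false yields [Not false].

[Or [Or [Or [And [Not r]]] or [And [Not false]]] or [And [Not ( [Or [And [Not not [Not r]]]] )]]]

Or
Or or And
Or or And or And
And or And or And
Not or And or And
r or And or And
r or Not or And
r or false or And
r or false or Not
r or false or ( Or )
r or false or ( And )
r or false or ( Not )
r or false or ( not Not )
r or false or ( not r )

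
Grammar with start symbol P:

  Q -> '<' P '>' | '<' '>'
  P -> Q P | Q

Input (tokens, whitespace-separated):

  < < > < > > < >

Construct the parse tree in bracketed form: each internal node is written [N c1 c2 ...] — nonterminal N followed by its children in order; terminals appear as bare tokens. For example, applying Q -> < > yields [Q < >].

[P [Q < [P [Q < >] [P [Q < >]]] >] [P [Q < >]]]

P
Q P
< P > P
< Q P > P
< < > P > P
< < > Q > P
< < > < > > P
< < > < > > Q
< < > < > > < >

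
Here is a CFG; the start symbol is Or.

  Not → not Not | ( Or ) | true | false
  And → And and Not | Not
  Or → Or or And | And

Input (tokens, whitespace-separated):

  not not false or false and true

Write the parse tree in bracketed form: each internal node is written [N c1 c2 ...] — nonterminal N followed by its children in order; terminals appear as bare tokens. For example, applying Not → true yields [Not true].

Or
Or or And
And or And
Not or And
not Not or And
not not Not or And
not not false or And
not not false or And and Not
not not false or Not and Not
not not false or false and Not
not not false or false and true

[Or [Or [And [Not not [Not not [Not false]]]]] or [And [And [Not false]] and [Not true]]]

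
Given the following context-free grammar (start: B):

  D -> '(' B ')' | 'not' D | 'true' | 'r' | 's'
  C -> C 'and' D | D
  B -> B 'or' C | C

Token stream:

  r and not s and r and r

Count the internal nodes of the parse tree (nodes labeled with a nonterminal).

[B [C [C [C [C [D r]] and [D not [D s]]] and [D r]] and [D r]]]

10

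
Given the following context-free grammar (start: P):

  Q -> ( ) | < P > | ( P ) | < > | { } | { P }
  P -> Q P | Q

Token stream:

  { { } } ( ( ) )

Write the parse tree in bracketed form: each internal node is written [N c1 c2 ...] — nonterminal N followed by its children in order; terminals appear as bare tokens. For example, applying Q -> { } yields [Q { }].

P
Q P
{ P } P
{ Q } P
{ { } } P
{ { } } Q
{ { } } ( P )
{ { } } ( Q )
{ { } } ( ( ) )

[P [Q { [P [Q { }]] }] [P [Q ( [P [Q ( )]] )]]]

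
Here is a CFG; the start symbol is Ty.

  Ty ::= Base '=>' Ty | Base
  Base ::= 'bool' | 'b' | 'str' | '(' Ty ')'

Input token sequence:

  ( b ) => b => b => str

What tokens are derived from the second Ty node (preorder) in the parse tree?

b

[Ty [Base ( [Ty [Base b]] )] => [Ty [Base b] => [Ty [Base b] => [Ty [Base str]]]]]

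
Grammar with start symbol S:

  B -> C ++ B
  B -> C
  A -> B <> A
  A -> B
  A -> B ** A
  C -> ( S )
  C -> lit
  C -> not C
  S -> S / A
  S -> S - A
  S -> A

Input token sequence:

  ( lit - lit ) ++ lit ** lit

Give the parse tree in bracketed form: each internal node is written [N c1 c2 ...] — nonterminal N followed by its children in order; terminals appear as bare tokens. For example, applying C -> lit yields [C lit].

S
A
B ** A
C ++ B ** A
( S ) ++ B ** A
( S - A ) ++ B ** A
( A - A ) ++ B ** A
( B - A ) ++ B ** A
( C - A ) ++ B ** A
( lit - A ) ++ B ** A
( lit - B ) ++ B ** A
( lit - C ) ++ B ** A
( lit - lit ) ++ B ** A
( lit - lit ) ++ C ** A
( lit - lit ) ++ lit ** A
( lit - lit ) ++ lit ** B
( lit - lit ) ++ lit ** C
( lit - lit ) ++ lit ** lit

[S [A [B [C ( [S [S [A [B [C lit]]]] - [A [B [C lit]]]] )] ++ [B [C lit]]] ** [A [B [C lit]]]]]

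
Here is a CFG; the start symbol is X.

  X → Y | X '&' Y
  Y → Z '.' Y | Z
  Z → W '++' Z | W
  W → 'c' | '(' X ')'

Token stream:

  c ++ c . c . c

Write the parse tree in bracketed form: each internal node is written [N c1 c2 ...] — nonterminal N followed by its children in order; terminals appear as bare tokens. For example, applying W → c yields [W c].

[X [Y [Z [W c] ++ [Z [W c]]] . [Y [Z [W c]] . [Y [Z [W c]]]]]]

X
Y
Z . Y
W ++ Z . Y
c ++ Z . Y
c ++ W . Y
c ++ c . Y
c ++ c . Z . Y
c ++ c . W . Y
c ++ c . c . Y
c ++ c . c . Z
c ++ c . c . W
c ++ c . c . c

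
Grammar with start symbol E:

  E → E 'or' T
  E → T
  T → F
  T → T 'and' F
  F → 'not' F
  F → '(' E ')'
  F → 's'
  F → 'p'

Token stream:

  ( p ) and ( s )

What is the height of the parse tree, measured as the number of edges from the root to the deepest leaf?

[E [T [T [F ( [E [T [F p]]] )]] and [F ( [E [T [F s]]] )]]]

7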